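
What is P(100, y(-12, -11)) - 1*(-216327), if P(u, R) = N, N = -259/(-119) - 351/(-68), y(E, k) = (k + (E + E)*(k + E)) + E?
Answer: 14710735/68 ≈ 2.1633e+5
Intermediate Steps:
y(E, k) = E + k + 2*E*(E + k) (y(E, k) = (k + (2*E)*(E + k)) + E = (k + 2*E*(E + k)) + E = E + k + 2*E*(E + k))
N = 499/68 (N = -259*(-1/119) - 351*(-1/68) = 37/17 + 351/68 = 499/68 ≈ 7.3382)
P(u, R) = 499/68
P(100, y(-12, -11)) - 1*(-216327) = 499/68 - 1*(-216327) = 499/68 + 216327 = 14710735/68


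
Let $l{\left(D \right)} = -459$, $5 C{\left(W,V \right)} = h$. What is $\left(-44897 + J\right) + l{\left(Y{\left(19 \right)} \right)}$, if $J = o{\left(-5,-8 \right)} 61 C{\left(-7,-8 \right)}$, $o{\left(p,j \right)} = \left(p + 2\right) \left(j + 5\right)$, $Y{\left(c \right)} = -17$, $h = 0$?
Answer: $-45356$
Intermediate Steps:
$C{\left(W,V \right)} = 0$ ($C{\left(W,V \right)} = \frac{1}{5} \cdot 0 = 0$)
$o{\left(p,j \right)} = \left(2 + p\right) \left(5 + j\right)$
$J = 0$ ($J = \left(10 + 2 \left(-8\right) + 5 \left(-5\right) - -40\right) 61 \cdot 0 = \left(10 - 16 - 25 + 40\right) 61 \cdot 0 = 9 \cdot 61 \cdot 0 = 549 \cdot 0 = 0$)
$\left(-44897 + J\right) + l{\left(Y{\left(19 \right)} \right)} = \left(-44897 + 0\right) - 459 = -44897 - 459 = -45356$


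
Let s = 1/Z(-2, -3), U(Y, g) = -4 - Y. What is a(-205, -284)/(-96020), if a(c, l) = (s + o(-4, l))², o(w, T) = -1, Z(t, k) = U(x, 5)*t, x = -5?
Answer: -9/384080 ≈ -2.3433e-5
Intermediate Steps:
Z(t, k) = t (Z(t, k) = (-4 - 1*(-5))*t = (-4 + 5)*t = 1*t = t)
s = -½ (s = 1/(-2) = -½ ≈ -0.50000)
a(c, l) = 9/4 (a(c, l) = (-½ - 1)² = (-3/2)² = 9/4)
a(-205, -284)/(-96020) = (9/4)/(-96020) = (9/4)*(-1/96020) = -9/384080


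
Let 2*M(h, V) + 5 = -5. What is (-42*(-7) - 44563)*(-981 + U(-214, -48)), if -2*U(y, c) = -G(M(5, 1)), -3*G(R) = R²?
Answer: 261674059/6 ≈ 4.3612e+7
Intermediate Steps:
M(h, V) = -5 (M(h, V) = -5/2 + (½)*(-5) = -5/2 - 5/2 = -5)
G(R) = -R²/3
U(y, c) = -25/6 (U(y, c) = -(-1)*(-⅓*(-5)²)/2 = -(-1)*(-⅓*25)/2 = -(-1)*(-25)/(2*3) = -½*25/3 = -25/6)
(-42*(-7) - 44563)*(-981 + U(-214, -48)) = (-42*(-7) - 44563)*(-981 - 25/6) = (294 - 44563)*(-5911/6) = -44269*(-5911/6) = 261674059/6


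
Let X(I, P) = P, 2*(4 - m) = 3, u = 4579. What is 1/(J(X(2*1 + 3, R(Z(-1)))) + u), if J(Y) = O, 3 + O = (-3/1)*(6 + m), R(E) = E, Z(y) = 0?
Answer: 2/9101 ≈ 0.00021976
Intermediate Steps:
m = 5/2 (m = 4 - 1/2*3 = 4 - 3/2 = 5/2 ≈ 2.5000)
O = -57/2 (O = -3 + (-3/1)*(6 + 5/2) = -3 - 3*1*(17/2) = -3 - 3*17/2 = -3 - 51/2 = -57/2 ≈ -28.500)
J(Y) = -57/2
1/(J(X(2*1 + 3, R(Z(-1)))) + u) = 1/(-57/2 + 4579) = 1/(9101/2) = 2/9101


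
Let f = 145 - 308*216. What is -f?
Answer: 66383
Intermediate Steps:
f = -66383 (f = 145 - 66528 = -66383)
-f = -1*(-66383) = 66383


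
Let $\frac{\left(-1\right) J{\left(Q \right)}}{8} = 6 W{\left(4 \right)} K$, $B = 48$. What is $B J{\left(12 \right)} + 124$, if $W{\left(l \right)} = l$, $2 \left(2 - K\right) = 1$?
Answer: $-13700$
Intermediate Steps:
$K = \frac{3}{2}$ ($K = 2 - \frac{1}{2} = \frac{3}{2} \approx 1.5$)
$J{\left(Q \right)} = -288$ ($J{\left(Q \right)} = - 8 \cdot 6 \cdot 4 \cdot \frac{3}{2} = - 8 \cdot 24 \cdot \frac{3}{2} = \left(-8\right) 36 = -288$)
$B J{\left(12 \right)} + 124 = 48 \left(-288\right) + 124 = -13824 + 124 = -13700$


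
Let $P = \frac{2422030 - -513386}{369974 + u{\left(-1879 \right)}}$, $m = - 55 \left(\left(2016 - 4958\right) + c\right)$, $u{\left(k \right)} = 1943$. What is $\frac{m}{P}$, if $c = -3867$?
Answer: $\frac{12661914265}{266856} \approx 47449.0$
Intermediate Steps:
$m = 374495$ ($m = - 55 \left(\left(2016 - 4958\right) - 3867\right) = - 55 \left(-2942 - 3867\right) = \left(-55\right) \left(-6809\right) = 374495$)
$P = \frac{2935416}{371917}$ ($P = \frac{2422030 - -513386}{369974 + 1943} = \frac{2422030 + \left(-1594662 + 2108048\right)}{371917} = \left(2422030 + 513386\right) \frac{1}{371917} = 2935416 \cdot \frac{1}{371917} = \frac{2935416}{371917} \approx 7.8927$)
$\frac{m}{P} = \frac{374495}{\frac{2935416}{371917}} = 374495 \cdot \frac{371917}{2935416} = \frac{12661914265}{266856}$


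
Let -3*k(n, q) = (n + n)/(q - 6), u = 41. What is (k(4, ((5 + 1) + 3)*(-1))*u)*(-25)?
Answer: -1640/9 ≈ -182.22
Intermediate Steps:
k(n, q) = -2*n/(3*(-6 + q)) (k(n, q) = -(n + n)/(3*(q - 6)) = -2*n/(3*(-6 + q)))
(k(4, ((5 + 1) + 3)*(-1))*u)*(-25) = (-2*4/(-18 + 3*(((5 + 1) + 3)*(-1)))*41)*(-25) = (-2*4/(-18 + 3*((6 + 3)*(-1)))*41)*(-25) = (-2*4/(-18 + 3*(9*(-1)))*41)*(-25) = (-2*4/(-18 + 3*(-9))*41)*(-25) = (-2*4/(-18 - 27)*41)*(-25) = (-2*4/(-45)*41)*(-25) = (-2*4*(-1/45)*41)*(-25) = ((8/45)*41)*(-25) = (328/45)*(-25) = -1640/9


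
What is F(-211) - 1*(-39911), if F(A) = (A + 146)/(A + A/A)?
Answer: 1676275/42 ≈ 39911.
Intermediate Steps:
F(A) = (146 + A)/(1 + A) (F(A) = (146 + A)/(A + 1) = (146 + A)/(1 + A))
F(-211) - 1*(-39911) = (146 - 211)/(1 - 211) - 1*(-39911) = -65/(-210) + 39911 = -1/210*(-65) + 39911 = 13/42 + 39911 = 1676275/42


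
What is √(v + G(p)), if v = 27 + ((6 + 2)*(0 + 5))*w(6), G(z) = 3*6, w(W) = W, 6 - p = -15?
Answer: √285 ≈ 16.882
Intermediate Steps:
p = 21 (p = 6 - 1*(-15) = 6 + 15 = 21)
G(z) = 18
v = 267 (v = 27 + ((6 + 2)*(0 + 5))*6 = 27 + (8*5)*6 = 27 + 40*6 = 27 + 240 = 267)
√(v + G(p)) = √(267 + 18) = √285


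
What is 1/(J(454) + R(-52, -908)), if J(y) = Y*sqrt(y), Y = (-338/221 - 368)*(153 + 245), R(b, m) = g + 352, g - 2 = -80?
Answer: -39593/1419017861794510 - 10626003*sqrt(454)/709508930897255 ≈ -3.1914e-7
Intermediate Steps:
g = -78 (g = 2 - 80 = -78)
R(b, m) = 274 (R(b, m) = -78 + 352 = 274)
Y = -2500236/17 (Y = (-338*1/221 - 368)*398 = (-26/17 - 368)*398 = -6282/17*398 = -2500236/17 ≈ -1.4707e+5)
J(y) = -2500236*sqrt(y)/17
1/(J(454) + R(-52, -908)) = 1/(-2500236*sqrt(454)/17 + 274) = 1/(274 - 2500236*sqrt(454)/17)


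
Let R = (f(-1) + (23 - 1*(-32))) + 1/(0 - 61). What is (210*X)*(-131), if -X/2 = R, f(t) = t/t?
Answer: 187893300/61 ≈ 3.0802e+6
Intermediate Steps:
f(t) = 1
R = 3415/61 (R = (1 + (23 - 1*(-32))) + 1/(0 - 61) = (1 + (23 + 32)) + 1/(-61) = (1 + 55) - 1/61 = 56 - 1/61 = 3415/61 ≈ 55.984)
X = -6830/61 (X = -2*3415/61 = -6830/61 ≈ -111.97)
(210*X)*(-131) = (210*(-6830/61))*(-131) = -1434300/61*(-131) = 187893300/61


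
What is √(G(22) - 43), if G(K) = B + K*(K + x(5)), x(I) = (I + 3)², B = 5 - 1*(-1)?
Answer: √1855 ≈ 43.070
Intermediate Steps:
B = 6 (B = 5 + 1 = 6)
x(I) = (3 + I)²
G(K) = 6 + K*(64 + K) (G(K) = 6 + K*(K + (3 + 5)²) = 6 + K*(K + 8²) = 6 + K*(K + 64) = 6 + K*(64 + K))
√(G(22) - 43) = √((6 + 22² + 64*22) - 43) = √((6 + 484 + 1408) - 43) = √(1898 - 43) = √1855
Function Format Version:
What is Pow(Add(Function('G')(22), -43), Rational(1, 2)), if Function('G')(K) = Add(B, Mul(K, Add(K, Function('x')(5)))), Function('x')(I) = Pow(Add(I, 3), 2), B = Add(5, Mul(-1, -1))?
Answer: Pow(1855, Rational(1, 2)) ≈ 43.070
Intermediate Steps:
B = 6 (B = Add(5, 1) = 6)
Function('x')(I) = Pow(Add(3, I), 2)
Function('G')(K) = Add(6, Mul(K, Add(64, K))) (Function('G')(K) = Add(6, Mul(K, Add(K, Pow(Add(3, 5), 2)))) = Add(6, Mul(K, Add(K, Pow(8, 2)))) = Add(6, Mul(K, Add(K, 64))) = Add(6, Mul(K, Add(64, K))))
Pow(Add(Function('G')(22), -43), Rational(1, 2)) = Pow(Add(Add(6, Pow(22, 2), Mul(64, 22)), -43), Rational(1, 2)) = Pow(Add(Add(6, 484, 1408), -43), Rational(1, 2)) = Pow(Add(1898, -43), Rational(1, 2)) = Pow(1855, Rational(1, 2))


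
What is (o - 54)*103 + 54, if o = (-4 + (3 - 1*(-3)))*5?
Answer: -4478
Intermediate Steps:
o = 10 (o = (-4 + (3 + 3))*5 = (-4 + 6)*5 = 2*5 = 10)
(o - 54)*103 + 54 = (10 - 54)*103 + 54 = -44*103 + 54 = -4532 + 54 = -4478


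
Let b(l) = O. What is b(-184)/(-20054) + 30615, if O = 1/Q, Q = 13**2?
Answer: 103758092489/3389126 ≈ 30615.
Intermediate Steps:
Q = 169
O = 1/169 ≈ 0.0059172
b(l) = 1/169
b(-184)/(-20054) + 30615 = (1/169)/(-20054) + 30615 = (1/169)*(-1/20054) + 30615 = -1/3389126 + 30615 = 103758092489/3389126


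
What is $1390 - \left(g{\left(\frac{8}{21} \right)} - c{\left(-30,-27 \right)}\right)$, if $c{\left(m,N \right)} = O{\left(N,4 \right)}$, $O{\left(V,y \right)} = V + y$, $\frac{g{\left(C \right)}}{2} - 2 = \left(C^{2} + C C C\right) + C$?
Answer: $\frac{12611975}{9261} \approx 1361.8$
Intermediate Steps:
$g{\left(C \right)} = 4 + 2 C + 2 C^{2} + 2 C^{3}$ ($g{\left(C \right)} = 4 + 2 \left(\left(C^{2} + C C C\right) + C\right) = 4 + 2 \left(\left(C^{2} + C^{2} C\right) + C\right) = 4 + 2 \left(\left(C^{2} + C^{3}\right) + C\right) = 4 + 2 \left(C + C^{2} + C^{3}\right) = 4 + \left(2 C + 2 C^{2} + 2 C^{3}\right) = 4 + 2 C + 2 C^{2} + 2 C^{3}$)
$c{\left(m,N \right)} = 4 + N$ ($c{\left(m,N \right)} = N + 4 = 4 + N$)
$1390 - \left(g{\left(\frac{8}{21} \right)} - c{\left(-30,-27 \right)}\right) = 1390 - \left(\left(4 + 2 \cdot \frac{8}{21} + 2 \left(\frac{8}{21}\right)^{2} + 2 \left(\frac{8}{21}\right)^{3}\right) - \left(4 - 27\right)\right) = 1390 - \left(\left(4 + 2 \cdot 8 \cdot \frac{1}{21} + 2 \left(8 \cdot \frac{1}{21}\right)^{2} + 2 \left(8 \cdot \frac{1}{21}\right)^{3}\right) - -23\right) = 1390 - \left(\left(4 + 2 \cdot \frac{8}{21} + 2 \left(\frac{8}{21}\right)^{2} + 2 \left(\frac{8}{21}\right)^{3}\right) + 23\right) = 1390 - \left(\left(4 + \frac{16}{21} + 2 \cdot \frac{64}{441} + 2 \cdot \frac{512}{9261}\right) + 23\right) = 1390 - \left(\left(4 + \frac{16}{21} + \frac{128}{441} + \frac{1024}{9261}\right) + 23\right) = 1390 - \left(\frac{47812}{9261} + 23\right) = 1390 - \frac{260815}{9261} = \frac{12611975}{9261}$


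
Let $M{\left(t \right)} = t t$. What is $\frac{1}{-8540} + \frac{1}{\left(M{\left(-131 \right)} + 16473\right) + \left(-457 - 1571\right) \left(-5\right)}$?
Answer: $- \frac{17617}{186914980} \approx -9.4251 \cdot 10^{-5}$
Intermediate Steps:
$M{\left(t \right)} = t^{2}$
$\frac{1}{-8540} + \frac{1}{\left(M{\left(-131 \right)} + 16473\right) + \left(-457 - 1571\right) \left(-5\right)} = \frac{1}{-8540} + \frac{1}{\left(\left(-131\right)^{2} + 16473\right) + \left(-457 - 1571\right) \left(-5\right)} = - \frac{1}{8540} + \frac{1}{\left(17161 + 16473\right) - -10140} = - \frac{1}{8540} + \frac{1}{33634 + 10140} = - \frac{1}{8540} + \frac{1}{43774} = - \frac{17617}{186914980}$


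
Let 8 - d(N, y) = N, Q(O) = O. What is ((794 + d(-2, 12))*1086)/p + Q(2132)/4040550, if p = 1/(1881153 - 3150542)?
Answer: -54614408893763374/49275 ≈ -1.1084e+12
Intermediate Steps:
d(N, y) = 8 - N
p = -1/1269389 (p = 1/(-1269389) = -1/1269389 ≈ -7.8778e-7)
((794 + d(-2, 12))*1086)/p + Q(2132)/4040550 = ((794 + (8 - 1*(-2)))*1086)/(-1/1269389) + 2132/4040550 = ((794 + (8 + 2))*1086)*(-1269389) + 2132*(1/4040550) = ((794 + 10)*1086)*(-1269389) + 26/49275 = (804*1086)*(-1269389) + 26/49275 = 873144*(-1269389) + 26/49275 = -1108359389016 + 26/49275 = -54614408893763374/49275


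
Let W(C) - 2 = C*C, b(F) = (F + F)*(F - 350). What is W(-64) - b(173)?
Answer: 65340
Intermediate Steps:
b(F) = 2*F*(-350 + F) (b(F) = (2*F)*(-350 + F) = 2*F*(-350 + F))
W(C) = 2 + C**2 (W(C) = 2 + C*C = 2 + C**2)
W(-64) - b(173) = (2 + (-64)**2) - 2*173*(-350 + 173) = (2 + 4096) - 2*173*(-177) = 4098 - 1*(-61242) = 4098 + 61242 = 65340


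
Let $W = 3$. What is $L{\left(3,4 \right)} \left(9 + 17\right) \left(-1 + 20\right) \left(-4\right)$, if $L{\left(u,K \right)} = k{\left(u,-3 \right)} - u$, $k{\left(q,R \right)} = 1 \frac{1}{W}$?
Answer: $\frac{15808}{3} \approx 5269.3$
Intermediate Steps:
$k{\left(q,R \right)} = \frac{1}{3}$ ($k{\left(q,R \right)} = 1 \cdot \frac{1}{3} = \frac{1}{3}$)
$L{\left(u,K \right)} = \frac{1}{3} - u$
$L{\left(3,4 \right)} \left(9 + 17\right) \left(-1 + 20\right) \left(-4\right) = \left(\frac{1}{3} - 3\right) \left(9 + 17\right) \left(-1 + 20\right) \left(-4\right) = \left(\frac{1}{3} - 3\right) 26 \cdot 19 \left(-4\right) = \left(- \frac{8}{3}\right) 494 \left(-4\right) = \left(- \frac{3952}{3}\right) \left(-4\right) = \frac{15808}{3}$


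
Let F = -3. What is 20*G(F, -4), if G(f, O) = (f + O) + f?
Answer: -200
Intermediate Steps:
G(f, O) = O + 2*f (G(f, O) = (O + f) + f = O + 2*f)
20*G(F, -4) = 20*(-4 + 2*(-3)) = 20*(-4 - 6) = 20*(-10) = -200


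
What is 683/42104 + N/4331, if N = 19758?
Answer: 834848905/182352424 ≈ 4.5782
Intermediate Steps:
683/42104 + N/4331 = 683/42104 + 19758/4331 = 834848905/182352424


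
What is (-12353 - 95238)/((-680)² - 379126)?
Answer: -107591/83274 ≈ -1.2920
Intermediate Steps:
(-12353 - 95238)/((-680)² - 379126) = -107591/(462400 - 379126) = -107591/83274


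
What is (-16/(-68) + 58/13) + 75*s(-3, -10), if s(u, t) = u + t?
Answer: -214437/221 ≈ -970.30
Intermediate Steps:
s(u, t) = t + u
(-16/(-68) + 58/13) + 75*s(-3, -10) = (-16/(-68) + 58/13) + 75*(-10 - 3) = (-16*(-1/68) + 58*(1/13)) + 75*(-13) = (4/17 + 58/13) - 975 = 1038/221 - 975 = -214437/221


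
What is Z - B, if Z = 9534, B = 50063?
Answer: -40529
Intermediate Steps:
Z - B = 9534 - 1*50063 = 9534 - 50063 = -40529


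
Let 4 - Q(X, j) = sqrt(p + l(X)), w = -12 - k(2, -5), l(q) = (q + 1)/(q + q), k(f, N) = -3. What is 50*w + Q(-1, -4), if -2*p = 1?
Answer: -446 - I*sqrt(2)/2 ≈ -446.0 - 0.70711*I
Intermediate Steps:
p = -1/2 (p = -1/2*1 = -1/2 ≈ -0.50000)
l(q) = (1 + q)/(2*q) (l(q) = (1 + q)/((2*q)) = (1 + q)*(1/(2*q)) = (1 + q)/(2*q))
w = -9 (w = -12 - 1*(-3) = -12 + 3 = -9)
Q(X, j) = 4 - sqrt(-1/2 + (1 + X)/(2*X))
50*w + Q(-1, -4) = 50*(-9) + (4 - sqrt(2)*sqrt(1/(-1))/2) = -450 + (4 - sqrt(2)*sqrt(-1)/2) = -450 + (4 - sqrt(2)*I/2) = -450 + (4 - I*sqrt(2)/2) = -446 - I*sqrt(2)/2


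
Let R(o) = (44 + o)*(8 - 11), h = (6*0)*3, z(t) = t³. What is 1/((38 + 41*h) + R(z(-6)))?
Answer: 1/554 ≈ 0.0018051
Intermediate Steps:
h = 0 (h = 0*3 = 0)
R(o) = -132 - 3*o (R(o) = (44 + o)*(-3) = -132 - 3*o)
1/((38 + 41*h) + R(z(-6))) = 1/((38 + 41*0) + (-132 - 3*(-6)³)) = 1/((38 + 0) + (-132 - 3*(-216))) = 1/(38 + (-132 + 648)) = 1/(38 + 516) = 1/554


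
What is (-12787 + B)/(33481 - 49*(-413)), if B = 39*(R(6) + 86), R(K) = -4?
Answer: -9589/53718 ≈ -0.17851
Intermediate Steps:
B = 3198 (B = 39*(-4 + 86) = 39*82 = 3198)
(-12787 + B)/(33481 - 49*(-413)) = (-12787 + 3198)/(33481 - 49*(-413)) = -9589/(33481 + 20237) = -9589/53718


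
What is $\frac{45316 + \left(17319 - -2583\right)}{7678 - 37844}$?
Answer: $- \frac{32609}{15083} \approx -2.162$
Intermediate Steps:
$\frac{45316 + \left(17319 - -2583\right)}{7678 - 37844} = \frac{45316 + \left(17319 + 2583\right)}{-30166} = \left(45316 + 19902\right) \left(- \frac{1}{30166}\right) = 65218 \left(- \frac{1}{30166}\right) = - \frac{32609}{15083}$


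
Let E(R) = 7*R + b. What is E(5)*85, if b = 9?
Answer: 3740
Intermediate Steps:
E(R) = 9 + 7*R (E(R) = 7*R + 9 = 9 + 7*R)
E(5)*85 = (9 + 7*5)*85 = (9 + 35)*85 = 44*85 = 3740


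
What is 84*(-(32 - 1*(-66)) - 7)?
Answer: -8820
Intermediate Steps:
84*(-(32 - 1*(-66)) - 7) = 84*(-(32 + 66) - 7) = 84*(-1*98 - 7) = 84*(-98 - 7) = 84*(-105) = -8820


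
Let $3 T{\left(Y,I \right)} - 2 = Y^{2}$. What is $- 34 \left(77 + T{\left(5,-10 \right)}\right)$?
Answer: $-2924$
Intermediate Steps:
$T{\left(Y,I \right)} = \frac{2}{3} + \frac{Y^{2}}{3}$
$- 34 \left(77 + T{\left(5,-10 \right)}\right) = - 34 \left(77 + \left(\frac{2}{3} + \frac{5^{2}}{3}\right)\right) = - 34 \left(77 + \left(\frac{2}{3} + \frac{1}{3} \cdot 25\right)\right) = - 34 \left(77 + \left(\frac{2}{3} + \frac{25}{3}\right)\right) = - 34 \left(77 + 9\right) = \left(-34\right) 86 = -2924$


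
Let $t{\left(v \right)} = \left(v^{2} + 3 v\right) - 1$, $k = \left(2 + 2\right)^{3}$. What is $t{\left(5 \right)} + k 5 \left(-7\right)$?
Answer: $-2201$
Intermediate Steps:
$k = 64$ ($k = 4^{3} = 64$)
$t{\left(v \right)} = -1 + v^{2} + 3 v$
$t{\left(5 \right)} + k 5 \left(-7\right) = \left(-1 + 5^{2} + 3 \cdot 5\right) + 64 \cdot 5 \left(-7\right) = \left(-1 + 25 + 15\right) + 64 \left(-35\right) = 39 - 2240 = -2201$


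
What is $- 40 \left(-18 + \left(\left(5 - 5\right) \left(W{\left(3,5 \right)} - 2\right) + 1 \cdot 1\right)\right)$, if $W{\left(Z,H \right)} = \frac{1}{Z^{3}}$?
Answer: $680$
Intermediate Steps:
$W{\left(Z,H \right)} = \frac{1}{Z^{3}}$
$- 40 \left(-18 + \left(\left(5 - 5\right) \left(W{\left(3,5 \right)} - 2\right) + 1 \cdot 1\right)\right) = - 40 \left(-18 + \left(\left(5 - 5\right) \left(\frac{1}{27} - 2\right) + 1 \cdot 1\right)\right) = - 40 \left(-18 + \left(0 \left(\frac{1}{27} - 2\right) + 1\right)\right) = - 40 \left(-18 + \left(0 \left(- \frac{53}{27}\right) + 1\right)\right) = - 40 \left(-18 + \left(0 + 1\right)\right) = - 40 \left(-18 + 1\right) = \left(-40\right) \left(-17\right) = 680$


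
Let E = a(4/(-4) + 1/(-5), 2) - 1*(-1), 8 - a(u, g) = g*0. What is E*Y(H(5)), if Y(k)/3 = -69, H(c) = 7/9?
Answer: -1863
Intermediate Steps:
H(c) = 7/9 (H(c) = 7*(⅑) = 7/9)
Y(k) = -207 (Y(k) = 3*(-69) = -207)
a(u, g) = 8 (a(u, g) = 8 - g*0 = 8 - 1*0 = 8 + 0 = 8)
E = 9 (E = 8 - 1*(-1) = 8 + 1 = 9)
E*Y(H(5)) = 9*(-207) = -1863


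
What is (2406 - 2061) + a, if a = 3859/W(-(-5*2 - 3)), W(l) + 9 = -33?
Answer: 10631/42 ≈ 253.12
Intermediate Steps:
W(l) = -42 (W(l) = -9 - 33 = -42)
a = -3859/42 (a = 3859/(-42) = 3859*(-1/42) = -3859/42 ≈ -91.881)
(2406 - 2061) + a = (2406 - 2061) - 3859/42 = 345 - 3859/42 = 10631/42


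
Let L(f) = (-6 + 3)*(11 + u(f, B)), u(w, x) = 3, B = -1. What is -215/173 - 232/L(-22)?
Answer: 15553/3633 ≈ 4.2810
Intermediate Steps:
L(f) = -42 (L(f) = (-6 + 3)*(11 + 3) = -3*14 = -42)
-215/173 - 232/L(-22) = -215/173 - 232/(-42) = -215*1/173 - 232*(-1/42) = -215/173 + 116/21 = 15553/3633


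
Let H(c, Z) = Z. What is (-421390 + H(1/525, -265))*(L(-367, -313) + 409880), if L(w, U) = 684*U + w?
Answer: -82400241755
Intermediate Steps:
L(w, U) = w + 684*U
(-421390 + H(1/525, -265))*(L(-367, -313) + 409880) = (-421390 - 265)*((-367 + 684*(-313)) + 409880) = -421655*((-367 - 214092) + 409880) = -421655*(-214459 + 409880) = -421655*195421 = -82400241755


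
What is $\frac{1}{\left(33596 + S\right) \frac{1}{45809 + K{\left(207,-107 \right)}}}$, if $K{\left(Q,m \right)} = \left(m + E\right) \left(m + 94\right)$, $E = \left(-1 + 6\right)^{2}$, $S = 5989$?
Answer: $\frac{3125}{2639} \approx 1.1842$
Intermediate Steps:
$E = 25$ ($E = 5^{2} = 25$)
$K{\left(Q,m \right)} = \left(25 + m\right) \left(94 + m\right)$ ($K{\left(Q,m \right)} = \left(m + 25\right) \left(m + 94\right) = \left(25 + m\right) \left(94 + m\right)$)
$\frac{1}{\left(33596 + S\right) \frac{1}{45809 + K{\left(207,-107 \right)}}} = \frac{1}{\left(33596 + 5989\right) \frac{1}{45809 + \left(2350 + \left(-107\right)^{2} + 119 \left(-107\right)\right)}} = \frac{1}{39585 \frac{1}{45809 + \left(2350 + 11449 - 12733\right)}} = \frac{1}{39585 \frac{1}{45809 + 1066}} = \frac{1}{39585 \cdot \frac{1}{46875}} = \frac{1}{\frac{2639}{3125}} = \frac{3125}{2639}$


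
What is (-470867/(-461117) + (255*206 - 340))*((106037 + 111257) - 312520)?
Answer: -2291724827978922/461117 ≈ -4.9699e+9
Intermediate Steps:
(-470867/(-461117) + (255*206 - 340))*((106037 + 111257) - 312520) = (-470867*(-1/461117) + (52530 - 340))*(217294 - 312520) = (470867/461117 + 52190)*(-95226) = (24066167097/461117)*(-95226) = -2291724827978922/461117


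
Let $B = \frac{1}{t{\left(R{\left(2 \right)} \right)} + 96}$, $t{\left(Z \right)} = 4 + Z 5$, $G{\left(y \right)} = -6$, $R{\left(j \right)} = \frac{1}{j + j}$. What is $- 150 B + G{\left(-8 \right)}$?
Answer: $- \frac{202}{27} \approx -7.4815$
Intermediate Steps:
$R{\left(j \right)} = \frac{1}{2 j}$
$t{\left(Z \right)} = 4 + 5 Z$
$B = \frac{4}{405}$ ($B = \frac{1}{\left(4 + 5 \frac{1}{2 \cdot 2}\right) + 96} = \frac{1}{\left(4 + 5 \cdot \frac{1}{2} \cdot \frac{1}{2}\right) + 96} = \frac{1}{\left(4 + 5 \cdot \frac{1}{4}\right) + 96} = \frac{1}{\left(4 + \frac{5}{4}\right) + 96} = \frac{1}{\frac{21}{4} + 96} = \frac{1}{\frac{405}{4}} = \frac{4}{405} \approx 0.0098765$)
$- 150 B + G{\left(-8 \right)} = \left(-150\right) \frac{4}{405} - 6 = - \frac{40}{27} - 6 = - \frac{202}{27}$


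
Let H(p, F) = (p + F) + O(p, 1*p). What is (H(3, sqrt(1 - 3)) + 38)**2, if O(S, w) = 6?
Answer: (47 + I*sqrt(2))**2 ≈ 2207.0 + 132.94*I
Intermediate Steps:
H(p, F) = 6 + F + p (H(p, F) = (p + F) + 6 = (F + p) + 6 = 6 + F + p)
(H(3, sqrt(1 - 3)) + 38)**2 = ((6 + sqrt(1 - 3) + 3) + 38)**2 = ((6 + sqrt(-2) + 3) + 38)**2 = ((6 + I*sqrt(2) + 3) + 38)**2 = ((9 + I*sqrt(2)) + 38)**2 = (47 + I*sqrt(2))**2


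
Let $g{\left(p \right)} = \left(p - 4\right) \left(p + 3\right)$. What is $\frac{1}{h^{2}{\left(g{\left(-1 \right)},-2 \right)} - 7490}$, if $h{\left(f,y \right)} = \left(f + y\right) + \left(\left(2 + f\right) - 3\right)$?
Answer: $- \frac{1}{6961} \approx -0.00014366$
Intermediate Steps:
$g{\left(p \right)} = \left(-4 + p\right) \left(3 + p\right)$
$h{\left(f,y \right)} = -1 + y + 2 f$ ($h{\left(f,y \right)} = \left(f + y\right) + \left(-1 + f\right) = -1 + y + 2 f$)
$\frac{1}{h^{2}{\left(g{\left(-1 \right)},-2 \right)} - 7490} = \frac{1}{\left(-1 - 2 + 2 \left(-12 + \left(-1\right)^{2} - -1\right)\right)^{2} - 7490} = \frac{1}{\left(-1 - 2 + 2 \left(-12 + 1 + 1\right)\right)^{2} - 7490} = \frac{1}{\left(-1 - 2 + 2 \left(-10\right)\right)^{2} - 7490} = \frac{1}{\left(-1 - 2 - 20\right)^{2} - 7490} = \frac{1}{\left(-23\right)^{2} - 7490} = \frac{1}{529 - 7490} = \frac{1}{-6961} = - \frac{1}{6961}$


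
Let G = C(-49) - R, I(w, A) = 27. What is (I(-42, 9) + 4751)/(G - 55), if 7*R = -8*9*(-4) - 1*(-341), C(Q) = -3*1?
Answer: -33446/1035 ≈ -32.315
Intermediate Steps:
C(Q) = -3
R = 629/7 (R = (-8*9*(-4) - 1*(-341))/7 = (-72*(-4) + 341)/7 = (288 + 341)/7 = (⅐)*629 = 629/7 ≈ 89.857)
G = -650/7 (G = -3 - 1*629/7 = -3 - 629/7 = -650/7 ≈ -92.857)
(I(-42, 9) + 4751)/(G - 55) = (27 + 4751)/(-650/7 - 55) = 4778/(-1035/7) = 4778*(-7/1035) = -33446/1035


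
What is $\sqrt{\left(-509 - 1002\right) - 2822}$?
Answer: $i \sqrt{4333} \approx 65.826 i$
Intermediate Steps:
$\sqrt{\left(-509 - 1002\right) - 2822} = \sqrt{-1511 - 2822} = \sqrt{-4333} = i \sqrt{4333}$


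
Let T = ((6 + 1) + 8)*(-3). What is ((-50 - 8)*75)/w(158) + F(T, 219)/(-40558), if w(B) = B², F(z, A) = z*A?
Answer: 8699115/126561239 ≈ 0.068734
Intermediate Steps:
T = -45 (T = (7 + 8)*(-3) = 15*(-3) = -45)
F(z, A) = A*z
((-50 - 8)*75)/w(158) + F(T, 219)/(-40558) = ((-50 - 8)*75)/(158²) + (219*(-45))/(-40558) = -58*75/24964 - 9855*(-1/40558) = -4350*1/24964 + 9855/40558 = -2175/12482 + 9855/40558 = 8699115/126561239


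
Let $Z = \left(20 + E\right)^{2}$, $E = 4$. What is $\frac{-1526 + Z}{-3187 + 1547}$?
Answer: $\frac{95}{164} \approx 0.57927$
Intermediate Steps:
$Z = 576$ ($Z = \left(20 + 4\right)^{2} = 24^{2} = 576$)
$\frac{-1526 + Z}{-3187 + 1547} = \frac{-1526 + 576}{-3187 + 1547} = - \frac{950}{-1640} = \left(-950\right) \left(- \frac{1}{1640}\right) = \frac{95}{164}$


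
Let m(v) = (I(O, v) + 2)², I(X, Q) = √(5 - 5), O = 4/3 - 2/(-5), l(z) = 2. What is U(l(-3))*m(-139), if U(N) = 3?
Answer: 12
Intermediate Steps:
O = 26/15 (O = 4*(⅓) - 2*(-⅕) = 4/3 + ⅖ = 26/15 ≈ 1.7333)
I(X, Q) = 0 (I(X, Q) = √0 = 0)
m(v) = 4 (m(v) = (0 + 2)² = 2² = 4)
U(l(-3))*m(-139) = 3*4 = 12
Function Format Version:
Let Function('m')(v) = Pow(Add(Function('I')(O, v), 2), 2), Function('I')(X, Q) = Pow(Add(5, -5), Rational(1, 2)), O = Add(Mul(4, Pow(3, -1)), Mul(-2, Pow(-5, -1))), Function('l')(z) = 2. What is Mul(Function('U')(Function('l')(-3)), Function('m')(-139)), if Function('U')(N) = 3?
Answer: 12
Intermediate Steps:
O = Rational(26, 15) (O = Add(Mul(4, Rational(1, 3)), Mul(-2, Rational(-1, 5))) = Add(Rational(4, 3), Rational(2, 5)) = Rational(26, 15) ≈ 1.7333)
Function('I')(X, Q) = 0 (Function('I')(X, Q) = Pow(0, Rational(1, 2)) = 0)
Function('m')(v) = 4 (Function('m')(v) = Pow(Add(0, 2), 2) = Pow(2, 2) = 4)
Mul(Function('U')(Function('l')(-3)), Function('m')(-139)) = Mul(3, 4) = 12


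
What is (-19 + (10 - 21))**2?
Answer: 900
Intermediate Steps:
(-19 + (10 - 21))**2 = (-19 - 11)**2 = (-30)**2 = 900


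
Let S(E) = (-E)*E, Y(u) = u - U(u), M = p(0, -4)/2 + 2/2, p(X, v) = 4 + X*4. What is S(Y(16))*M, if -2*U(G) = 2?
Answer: -867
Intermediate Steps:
p(X, v) = 4 + 4*X
M = 3 (M = (4 + 4*0)/2 + 2/2 = (4 + 0)*(½) + 2*(½) = 4*(½) + 1 = 2 + 1 = 3)
U(G) = -1 (U(G) = -½*2 = -1)
Y(u) = 1 + u (Y(u) = u - 1*(-1) = u + 1 = 1 + u)
S(E) = -E²
S(Y(16))*M = -(1 + 16)²*3 = -1*17²*3 = -1*289*3 = -289*3 = -867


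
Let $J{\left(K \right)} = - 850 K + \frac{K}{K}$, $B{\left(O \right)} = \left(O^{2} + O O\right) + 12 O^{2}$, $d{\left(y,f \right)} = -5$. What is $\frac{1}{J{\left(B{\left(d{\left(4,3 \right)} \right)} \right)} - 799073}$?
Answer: $- \frac{1}{1096572} \approx -9.1193 \cdot 10^{-7}$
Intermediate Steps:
$B{\left(O \right)} = 14 O^{2}$ ($B{\left(O \right)} = \left(O^{2} + O^{2}\right) + 12 O^{2} = 2 O^{2} + 12 O^{2} = 14 O^{2}$)
$J{\left(K \right)} = 1 - 850 K$ ($J{\left(K \right)} = - 850 K + 1 = 1 - 850 K$)
$\frac{1}{J{\left(B{\left(d{\left(4,3 \right)} \right)} \right)} - 799073} = \frac{1}{\left(1 - 850 \cdot 14 \left(-5\right)^{2}\right) - 799073} = \frac{1}{\left(1 - 850 \cdot 14 \cdot 25\right) - 799073} = \frac{1}{\left(1 - 297500\right) - 799073} = \frac{1}{-297499 - 799073} = \frac{1}{-1096572} = - \frac{1}{1096572}$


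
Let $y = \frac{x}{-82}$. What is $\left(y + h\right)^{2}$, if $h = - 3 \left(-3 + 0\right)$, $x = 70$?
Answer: $\frac{111556}{1681} \approx 66.363$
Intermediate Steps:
$y = - \frac{35}{41}$ ($y = \frac{70}{-82} = 70 \left(- \frac{1}{82}\right) = - \frac{35}{41} \approx -0.85366$)
$h = 9$ ($h = \left(-3\right) \left(-3\right) = 9$)
$\left(y + h\right)^{2} = \left(- \frac{35}{41} + 9\right)^{2} = \left(\frac{334}{41}\right)^{2} = \frac{111556}{1681}$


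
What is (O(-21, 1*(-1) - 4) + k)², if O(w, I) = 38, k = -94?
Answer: 3136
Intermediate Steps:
(O(-21, 1*(-1) - 4) + k)² = (38 - 94)² = (-56)² = 3136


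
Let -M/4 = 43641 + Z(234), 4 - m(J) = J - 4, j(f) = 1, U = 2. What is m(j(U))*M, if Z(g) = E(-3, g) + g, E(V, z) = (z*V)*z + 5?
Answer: 3370864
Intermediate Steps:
E(V, z) = 5 + V*z² (E(V, z) = (V*z)*z + 5 = V*z² + 5 = 5 + V*z²)
Z(g) = 5 + g - 3*g² (Z(g) = (5 - 3*g²) + g = 5 + g - 3*g²)
m(J) = 8 - J (m(J) = 4 - (J - 4) = 4 - (-4 + J) = 4 + (4 - J) = 8 - J)
M = 481552 (M = -4*(43641 + (5 + 234 - 3*234²)) = -4*(43641 + (5 + 234 - 3*54756)) = -4*(43641 + (5 + 234 - 164268)) = -4*(43641 - 164029) = -4*(-120388) = 481552)
m(j(U))*M = (8 - 1*1)*481552 = (8 - 1)*481552 = 7*481552 = 3370864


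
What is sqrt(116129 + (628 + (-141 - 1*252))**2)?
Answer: sqrt(171354) ≈ 413.95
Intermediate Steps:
sqrt(116129 + (628 + (-141 - 1*252))**2) = sqrt(116129 + (628 + (-141 - 252))**2) = sqrt(116129 + (628 - 393)**2) = sqrt(116129 + 235**2) = sqrt(116129 + 55225) = sqrt(171354)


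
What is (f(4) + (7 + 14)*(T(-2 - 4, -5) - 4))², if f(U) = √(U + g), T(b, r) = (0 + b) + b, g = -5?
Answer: (336 - I)² ≈ 1.129e+5 - 672.0*I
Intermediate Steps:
T(b, r) = 2*b (T(b, r) = b + b = 2*b)
f(U) = √(-5 + U) (f(U) = √(U - 5) = √(-5 + U))
(f(4) + (7 + 14)*(T(-2 - 4, -5) - 4))² = (√(-5 + 4) + (7 + 14)*(2*(-2 - 4) - 4))² = (√(-1) + 21*(2*(-6) - 4))² = (I + 21*(-12 - 4))² = (I + 21*(-16))² = (I - 336)² = (-336 + I)²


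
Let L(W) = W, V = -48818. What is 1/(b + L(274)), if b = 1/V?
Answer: 48818/13376131 ≈ 0.0036496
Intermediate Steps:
b = -1/48818 (b = 1/(-48818) = -1/48818 ≈ -2.0484e-5)
1/(b + L(274)) = 1/(-1/48818 + 274) = 1/(13376131/48818) = 48818/13376131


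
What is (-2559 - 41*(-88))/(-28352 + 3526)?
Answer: -1049/24826 ≈ -0.042254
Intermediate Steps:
(-2559 - 41*(-88))/(-28352 + 3526) = (-2559 + 3608)/(-24826) = 1049*(-1/24826) = -1049/24826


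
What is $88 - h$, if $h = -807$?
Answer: $895$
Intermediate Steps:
$88 - h = 88 - -807 = 88 + 807 = 895$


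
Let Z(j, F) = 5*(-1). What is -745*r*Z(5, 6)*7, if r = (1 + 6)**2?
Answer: 1277675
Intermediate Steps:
Z(j, F) = -5
r = 49 (r = 7**2 = 49)
-745*r*Z(5, 6)*7 = -745*49*(-5)*7 = -(-182525)*7 = -745*(-1715) = 1277675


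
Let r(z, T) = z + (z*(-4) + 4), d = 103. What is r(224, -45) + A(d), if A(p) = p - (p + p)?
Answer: -771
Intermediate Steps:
A(p) = -p (A(p) = p - 2*p = -p)
r(z, T) = 4 - 3*z (r(z, T) = z + (-4*z + 4) = z + (4 - 4*z) = 4 - 3*z)
r(224, -45) + A(d) = (4 - 3*224) - 1*103 = (4 - 672) - 103 = -668 - 103 = -771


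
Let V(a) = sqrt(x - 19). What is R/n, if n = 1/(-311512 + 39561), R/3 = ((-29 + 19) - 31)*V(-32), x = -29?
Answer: 133799892*I*sqrt(3) ≈ 2.3175e+8*I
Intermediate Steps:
V(a) = 4*I*sqrt(3) (V(a) = sqrt(-29 - 19) = sqrt(-48) = 4*I*sqrt(3))
R = -492*I*sqrt(3) (R = 3*(((-29 + 19) - 31)*(4*I*sqrt(3))) = 3*((-10 - 31)*(4*I*sqrt(3))) = 3*(-164*I*sqrt(3)) = -492*I*sqrt(3) ≈ -852.17*I)
n = -1/271951 (n = 1/(-271951) = -1/271951 ≈ -3.6771e-6)
R/n = (-492*I*sqrt(3))/(-1/271951) = -492*I*sqrt(3)*(-271951) = 133799892*I*sqrt(3)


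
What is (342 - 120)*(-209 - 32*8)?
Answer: -103230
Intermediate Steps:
(342 - 120)*(-209 - 32*8) = 222*(-209 - 256) = 222*(-465) = -103230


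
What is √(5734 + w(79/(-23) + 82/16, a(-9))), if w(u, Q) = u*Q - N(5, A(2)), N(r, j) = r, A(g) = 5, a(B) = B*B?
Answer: √49649042/92 ≈ 76.589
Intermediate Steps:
a(B) = B²
w(u, Q) = -5 + Q*u (w(u, Q) = u*Q - 1*5 = Q*u - 5 = -5 + Q*u)
√(5734 + w(79/(-23) + 82/16, a(-9))) = √(5734 + (-5 + (-9)²*(79/(-23) + 82/16))) = √(5734 + (-5 + 81*(79*(-1/23) + 82*(1/16)))) = √(5734 + (-5 + 81*(-79/23 + 41/8))) = √(5734 + (-5 + 81*(311/184))) = √(5734 + (-5 + 25191/184)) = √(5734 + 24271/184) = √(1079327/184) = √49649042/92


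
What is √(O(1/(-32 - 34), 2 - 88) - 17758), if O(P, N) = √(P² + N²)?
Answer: √(-77353848 + 858*√190633)/66 ≈ 132.94*I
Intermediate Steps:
O(P, N) = √(N² + P²)
√(O(1/(-32 - 34), 2 - 88) - 17758) = √(√((2 - 88)² + (1/(-32 - 34))²) - 17758) = √(√((-86)² + (1/(-66))²) - 17758) = √(√(7396 + (-1/66)²) - 17758) = √(√(7396 + 1/4356) - 17758) = √(√(32216977/4356) - 17758) = √(13*√190633/66 - 17758) = √(-17758 + 13*√190633/66)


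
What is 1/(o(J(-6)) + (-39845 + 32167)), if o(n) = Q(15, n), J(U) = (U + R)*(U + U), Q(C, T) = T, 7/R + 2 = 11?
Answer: -3/22846 ≈ -0.00013131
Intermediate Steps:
R = 7/9 (R = 7/(-2 + 11) = 7/9 ≈ 0.77778)
J(U) = 2*U*(7/9 + U) (J(U) = (U + 7/9)*(U + U) = (7/9 + U)*(2*U) = 2*U*(7/9 + U))
o(n) = n
1/(o(J(-6)) + (-39845 + 32167)) = 1/((2/9)*(-6)*(7 + 9*(-6)) + (-39845 + 32167)) = 1/((2/9)*(-6)*(7 - 54) - 7678) = 1/((2/9)*(-6)*(-47) - 7678) = 1/(188/3 - 7678) = 1/(-22846/3) = -3/22846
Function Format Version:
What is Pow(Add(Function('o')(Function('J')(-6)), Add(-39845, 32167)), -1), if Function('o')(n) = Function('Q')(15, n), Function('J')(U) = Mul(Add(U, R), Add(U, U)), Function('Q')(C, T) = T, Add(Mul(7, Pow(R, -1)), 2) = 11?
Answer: Rational(-3, 22846) ≈ -0.00013131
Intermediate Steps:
R = Rational(7, 9) (R = Mul(7, Pow(Add(-2, 11), -1)) = Mul(7, Pow(9, -1)) = Mul(7, Rational(1, 9)) = Rational(7, 9) ≈ 0.77778)
Function('J')(U) = Mul(2, U, Add(Rational(7, 9), U)) (Function('J')(U) = Mul(Add(U, Rational(7, 9)), Add(U, U)) = Mul(Add(Rational(7, 9), U), Mul(2, U)) = Mul(2, U, Add(Rational(7, 9), U)))
Function('o')(n) = n
Pow(Add(Function('o')(Function('J')(-6)), Add(-39845, 32167)), -1) = Pow(Add(Mul(Rational(2, 9), -6, Add(7, Mul(9, -6))), Add(-39845, 32167)), -1) = Pow(Add(Mul(Rational(2, 9), -6, Add(7, -54)), -7678), -1) = Pow(Add(Mul(Rational(2, 9), -6, -47), -7678), -1) = Pow(Add(Rational(188, 3), -7678), -1) = Pow(Rational(-22846, 3), -1) = Rational(-3, 22846)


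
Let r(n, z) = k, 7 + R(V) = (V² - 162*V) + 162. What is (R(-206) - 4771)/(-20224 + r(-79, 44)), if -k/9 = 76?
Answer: -17798/5227 ≈ -3.4050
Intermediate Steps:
k = -684 (k = -9*76 = -684)
R(V) = 155 + V² - 162*V (R(V) = -7 + ((V² - 162*V) + 162) = -7 + (162 + V² - 162*V) = 155 + V² - 162*V)
r(n, z) = -684
(R(-206) - 4771)/(-20224 + r(-79, 44)) = ((155 + (-206)² - 162*(-206)) - 4771)/(-20224 - 684) = ((155 + 42436 + 33372) - 4771)/(-20908) = (75963 - 4771)*(-1/20908) = 71192*(-1/20908) = -17798/5227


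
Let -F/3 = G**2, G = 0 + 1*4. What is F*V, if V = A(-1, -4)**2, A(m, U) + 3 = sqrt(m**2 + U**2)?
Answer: -1248 + 288*sqrt(17) ≈ -60.546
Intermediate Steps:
G = 4 (G = 0 + 4 = 4)
A(m, U) = -3 + sqrt(U**2 + m**2) (A(m, U) = -3 + sqrt(m**2 + U**2) = -3 + sqrt(U**2 + m**2))
F = -48 (F = -3*4**2 = -3*16 = -48)
V = (-3 + sqrt(17))**2 (V = (-3 + sqrt((-4)**2 + (-1)**2))**2 = (-3 + sqrt(16 + 1))**2 = (-3 + sqrt(17))**2 ≈ 1.2614)
F*V = -48*(3 - sqrt(17))**2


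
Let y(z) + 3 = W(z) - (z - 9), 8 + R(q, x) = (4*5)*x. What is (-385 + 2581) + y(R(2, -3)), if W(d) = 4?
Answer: 2274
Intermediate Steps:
R(q, x) = -8 + 20*x (R(q, x) = -8 + (4*5)*x = -8 + 20*x)
y(z) = 10 - z (y(z) = -3 + (4 - (z - 9)) = -3 + (4 - (-9 + z)) = -3 + (4 + (9 - z)) = -3 + (13 - z) = 10 - z)
(-385 + 2581) + y(R(2, -3)) = (-385 + 2581) + (10 - (-8 + 20*(-3))) = 2196 + (10 - (-8 - 60)) = 2196 + (10 - 1*(-68)) = 2196 + (10 + 68) = 2196 + 78 = 2274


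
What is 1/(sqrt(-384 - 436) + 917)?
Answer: 917/841709 - 2*I*sqrt(205)/841709 ≈ 0.0010894 - 3.4021e-5*I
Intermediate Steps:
1/(sqrt(-384 - 436) + 917) = 1/(sqrt(-820) + 917) = 1/(2*I*sqrt(205) + 917) = 1/(917 + 2*I*sqrt(205))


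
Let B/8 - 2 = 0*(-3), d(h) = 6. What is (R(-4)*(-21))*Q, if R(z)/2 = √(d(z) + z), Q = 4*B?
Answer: -2688*√2 ≈ -3801.4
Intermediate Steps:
B = 16 (B = 16 + 8*(0*(-3)) = 16 + 8*0 = 16 + 0 = 16)
Q = 64 (Q = 4*16 = 64)
R(z) = 2*√(6 + z)
(R(-4)*(-21))*Q = ((2*√(6 - 4))*(-21))*64 = ((2*√2)*(-21))*64 = -42*√2*64 = -2688*√2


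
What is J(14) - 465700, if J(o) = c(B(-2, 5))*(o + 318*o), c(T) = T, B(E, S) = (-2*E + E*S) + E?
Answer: -501428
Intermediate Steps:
B(E, S) = -E + E*S
J(o) = -2552*o (J(o) = (-2*(-1 + 5))*(o + 318*o) = (-2*4)*(319*o) = -2552*o)
J(14) - 465700 = -2552*14 - 465700 = -35728 - 465700 = -501428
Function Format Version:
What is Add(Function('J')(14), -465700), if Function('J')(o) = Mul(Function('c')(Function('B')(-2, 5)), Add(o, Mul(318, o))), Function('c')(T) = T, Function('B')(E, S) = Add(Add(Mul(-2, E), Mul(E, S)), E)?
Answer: -501428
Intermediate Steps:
Function('B')(E, S) = Add(Mul(-1, E), Mul(E, S))
Function('J')(o) = Mul(-2552, o) (Function('J')(o) = Mul(Mul(-2, Add(-1, 5)), Add(o, Mul(318, o))) = Mul(Mul(-2, 4), Mul(319, o)) = Mul(-8, Mul(319, o)) = Mul(-2552, o))
Add(Function('J')(14), -465700) = Add(Mul(-2552, 14), -465700) = Add(-35728, -465700) = -501428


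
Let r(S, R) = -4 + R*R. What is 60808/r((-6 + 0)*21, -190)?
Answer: 7601/4512 ≈ 1.6846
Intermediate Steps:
r(S, R) = -4 + R**2
60808/r((-6 + 0)*21, -190) = 60808/(-4 + (-190)**2) = 60808/(-4 + 36100) = 60808/36096 = 60808*(1/36096) = 7601/4512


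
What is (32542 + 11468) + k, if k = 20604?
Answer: 64614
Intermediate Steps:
(32542 + 11468) + k = (32542 + 11468) + 20604 = 44010 + 20604 = 64614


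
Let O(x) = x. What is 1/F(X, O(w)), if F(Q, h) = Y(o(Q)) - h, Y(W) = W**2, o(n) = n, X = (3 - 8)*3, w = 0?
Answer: 1/225 ≈ 0.0044444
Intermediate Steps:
X = -15 (X = -5*3 = -15)
F(Q, h) = Q**2 - h
1/F(X, O(w)) = 1/((-15)**2 - 1*0) = 1/(225 + 0) = 1/225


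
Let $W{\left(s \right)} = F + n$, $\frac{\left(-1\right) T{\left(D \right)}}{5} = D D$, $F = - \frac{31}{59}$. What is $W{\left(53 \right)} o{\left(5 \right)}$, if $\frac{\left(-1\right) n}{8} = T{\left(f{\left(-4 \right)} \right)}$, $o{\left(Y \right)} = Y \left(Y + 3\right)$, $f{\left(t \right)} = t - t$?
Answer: $- \frac{1240}{59} \approx -21.017$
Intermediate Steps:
$F = - \frac{31}{59}$ ($F = \left(-31\right) \frac{1}{59} = - \frac{31}{59} \approx -0.52542$)
$f{\left(t \right)} = 0$
$o{\left(Y \right)} = Y \left(3 + Y\right)$
$T{\left(D \right)} = - 5 D^{2}$ ($T{\left(D \right)} = - 5 D D = - 5 D^{2}$)
$n = 0$ ($n = - 8 \left(- 5 \cdot 0^{2}\right) = - 8 \left(\left(-5\right) 0\right) = \left(-8\right) 0 = 0$)
$W{\left(s \right)} = - \frac{31}{59}$ ($W{\left(s \right)} = - \frac{31}{59} + 0 = - \frac{31}{59}$)
$W{\left(53 \right)} o{\left(5 \right)} = - \frac{31 \cdot 5 \left(3 + 5\right)}{59} = - \frac{31 \cdot 5 \cdot 8}{59} = \left(- \frac{31}{59}\right) 40 = - \frac{1240}{59}$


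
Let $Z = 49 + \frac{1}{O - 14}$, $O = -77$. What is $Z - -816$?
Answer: $\frac{78714}{91} \approx 864.99$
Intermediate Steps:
$Z = \frac{4458}{91}$ ($Z = 49 + \frac{1}{-77 - 14} = 49 + \frac{1}{-91} = 49 - \frac{1}{91} = \frac{4458}{91} \approx 48.989$)
$Z - -816 = \frac{4458}{91} - -816 = \frac{4458}{91} + 816 = \frac{78714}{91}$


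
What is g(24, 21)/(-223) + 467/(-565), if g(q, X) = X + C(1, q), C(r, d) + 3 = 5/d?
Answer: -2746289/3023880 ≈ -0.90820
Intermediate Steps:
C(r, d) = -3 + 5/d
g(q, X) = -3 + X + 5/q (g(q, X) = X + (-3 + 5/q) = -3 + X + 5/q)
g(24, 21)/(-223) + 467/(-565) = (-3 + 21 + 5/24)/(-223) + 467/(-565) = (-3 + 21 + 5*(1/24))*(-1/223) + 467*(-1/565) = (-3 + 21 + 5/24)*(-1/223) - 467/565 = (437/24)*(-1/223) - 467/565 = -437/5352 - 467/565 = -2746289/3023880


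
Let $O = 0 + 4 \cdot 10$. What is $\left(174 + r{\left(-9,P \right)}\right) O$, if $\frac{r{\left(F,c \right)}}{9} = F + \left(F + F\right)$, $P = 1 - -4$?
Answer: $-2760$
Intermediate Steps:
$P = 5$ ($P = 1 + 4 = 5$)
$r{\left(F,c \right)} = 27 F$ ($r{\left(F,c \right)} = 9 \left(F + \left(F + F\right)\right) = 9 \left(F + 2 F\right) = 9 \cdot 3 F = 27 F$)
$O = 40$ ($O = 0 + 40 = 40$)
$\left(174 + r{\left(-9,P \right)}\right) O = \left(174 + 27 \left(-9\right)\right) 40 = \left(174 - 243\right) 40 = \left(-69\right) 40 = -2760$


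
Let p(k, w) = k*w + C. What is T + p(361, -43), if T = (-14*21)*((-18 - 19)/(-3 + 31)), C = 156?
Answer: -29957/2 ≈ -14979.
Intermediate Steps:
p(k, w) = 156 + k*w (p(k, w) = k*w + 156 = 156 + k*w)
T = 777/2 (T = -(-10878)/28 = -294*(-37/28) = 777/2 ≈ 388.50)
T + p(361, -43) = 777/2 + (156 + 361*(-43)) = 777/2 + (156 - 15523) = 777/2 - 15367 = -29957/2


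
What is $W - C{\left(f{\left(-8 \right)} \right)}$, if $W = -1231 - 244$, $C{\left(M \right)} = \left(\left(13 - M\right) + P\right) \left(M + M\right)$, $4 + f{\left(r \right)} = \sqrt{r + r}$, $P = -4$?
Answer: $-1403 - 136 i \approx -1403.0 - 136.0 i$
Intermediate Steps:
$f{\left(r \right)} = -4 + \sqrt{2} \sqrt{r}$ ($f{\left(r \right)} = -4 + \sqrt{r + r} = -4 + \sqrt{2 r} = -4 + \sqrt{2} \sqrt{r}$)
$C{\left(M \right)} = 2 M \left(9 - M\right)$ ($C{\left(M \right)} = \left(\left(13 - M\right) - 4\right) \left(M + M\right) = \left(9 - M\right) 2 M = 2 M \left(9 - M\right)$)
$W = -1475$ ($W = -1231 - 244 = -1475$)
$W - C{\left(f{\left(-8 \right)} \right)} = -1475 - 2 \left(-4 + \sqrt{2} \sqrt{-8}\right) \left(9 - \left(-4 + \sqrt{2} \sqrt{-8}\right)\right) = -1475 - 2 \left(-4 + \sqrt{2} \cdot 2 i \sqrt{2}\right) \left(9 - \left(-4 + \sqrt{2} \cdot 2 i \sqrt{2}\right)\right) = -1475 - 2 \left(-4 + 4 i\right) \left(9 - \left(-4 + 4 i\right)\right) = -1475 - 2 \left(-4 + 4 i\right) \left(9 + \left(4 - 4 i\right)\right) = -1475 - 2 \left(-4 + 4 i\right) \left(13 - 4 i\right)$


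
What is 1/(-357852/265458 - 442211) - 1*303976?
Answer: -5947229922982283/19564800915 ≈ -3.0398e+5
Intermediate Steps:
1/(-357852/265458 - 442211) - 1*303976 = 1/(-357852*1/265458 - 442211) - 303976 = 1/(-59642/44243 - 442211) - 303976 = 1/(-19564800915/44243) - 303976 = -44243/19564800915 - 303976 = -5947229922982283/19564800915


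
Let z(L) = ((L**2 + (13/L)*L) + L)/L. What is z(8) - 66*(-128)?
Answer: 67669/8 ≈ 8458.6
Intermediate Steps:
z(L) = (13 + L + L**2)/L (z(L) = ((L**2 + 13) + L)/L = ((13 + L**2) + L)/L = (13 + L + L**2)/L)
z(8) - 66*(-128) = (1 + 8 + 13/8) - 66*(-128) = (1 + 8 + 13*(1/8)) + 8448 = (1 + 8 + 13/8) + 8448 = 85/8 + 8448 = 67669/8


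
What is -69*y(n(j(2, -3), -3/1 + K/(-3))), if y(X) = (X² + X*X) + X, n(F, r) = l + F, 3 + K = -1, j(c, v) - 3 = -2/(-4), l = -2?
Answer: -414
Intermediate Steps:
j(c, v) = 7/2 (j(c, v) = 3 - 2/(-4) = 3 - 2*(-¼) = 3 + ½ = 7/2)
K = -4 (K = -3 - 1 = -4)
n(F, r) = -2 + F
y(X) = X + 2*X² (y(X) = (X² + X²) + X = 2*X² + X = X + 2*X²)
-69*y(n(j(2, -3), -3/1 + K/(-3))) = -69*(-2 + 7/2)*(1 + 2*(-2 + 7/2)) = -207*(1 + 2*(3/2))/2 = -207*(1 + 3)/2 = -207*4/2 = -69*6 = -414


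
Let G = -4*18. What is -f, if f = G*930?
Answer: 66960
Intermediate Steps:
G = -72
f = -66960 (f = -72*930 = -66960)
-f = -1*(-66960) = 66960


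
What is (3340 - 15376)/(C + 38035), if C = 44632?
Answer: -12036/82667 ≈ -0.14560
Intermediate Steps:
(3340 - 15376)/(C + 38035) = (3340 - 15376)/(44632 + 38035) = -12036/82667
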